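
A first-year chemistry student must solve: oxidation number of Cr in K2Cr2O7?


2(+1) + 2x + 7(-2) = 0, so x = +6
Oxidation number: +6

+6


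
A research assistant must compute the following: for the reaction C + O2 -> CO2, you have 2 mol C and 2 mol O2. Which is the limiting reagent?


Mole ratio available / coefficient:
  C: 2/1 = 2.000
  O2: 2/1 = 2.000
Smaller ratio is limiting.

neither (stoichiometric); C and O2 are fully consumed


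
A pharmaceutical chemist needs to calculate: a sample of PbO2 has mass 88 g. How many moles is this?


M(PbO2) = 239.2 g/mol
n = mass/M = 88/239.2 = 0.3679 mol

0.3679 mol


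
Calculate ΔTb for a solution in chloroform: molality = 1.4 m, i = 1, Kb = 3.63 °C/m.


ΔTb = Kb × m × i
= 3.63 × 1.4 × 1
= 5.082 °C

5.082 °C


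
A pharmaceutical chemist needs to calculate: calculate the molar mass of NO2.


M(NO2) = 1×14.01 + 2×16.0
= 14.01 + 32.0
= 46.01 g/mol

46.01 g/mol


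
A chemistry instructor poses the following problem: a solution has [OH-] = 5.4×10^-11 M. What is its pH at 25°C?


pOH = -log10([OH-]) = -log10(5.4×10^-11)
= 11 - log10(5.4) = 10.27
pH = 14 - pOH = 14 - 10.27 = 3.73

3.73


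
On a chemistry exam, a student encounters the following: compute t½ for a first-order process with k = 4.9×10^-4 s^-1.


t½ = ln2/k = 0.693147/(4.9×10^-4 s^-1)
= 1415 s

1415 s


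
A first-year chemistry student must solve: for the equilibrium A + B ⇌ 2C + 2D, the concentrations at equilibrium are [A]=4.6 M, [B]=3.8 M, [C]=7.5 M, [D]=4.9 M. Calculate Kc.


Kc = [C]^2[D]^2/([A][B])
= (7.5^2 × 4.9^2)/(4.6^1 × 3.8^1)
= 1350.5625/17.48
= 77.26

77.26


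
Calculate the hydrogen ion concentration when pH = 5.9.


[H+] = 10^(-pH) = 10^(-5.9)
= 1.26×10^-6 M

1.26×10^-6 M


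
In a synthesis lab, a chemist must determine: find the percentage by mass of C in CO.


M(CO) = 1×12.01 + 1×16.0 = 28.01 g/mol
Mass of C = 1 × 12.01 = 12.01 g/mol
% C = 12.01/28.01 × 100 = 42.88%

42.88%


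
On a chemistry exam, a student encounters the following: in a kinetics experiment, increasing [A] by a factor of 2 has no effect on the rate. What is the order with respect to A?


rate ∝ [A]^n
rate ∝ [A]^0
Order in A: 0

0


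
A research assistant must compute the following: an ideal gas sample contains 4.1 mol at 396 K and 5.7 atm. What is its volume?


PV = nRT  (R = 0.08206 L·atm/(mol·K))
V = nRT/P = 4.1×0.08206×396/5.7
= 23.374 L

23.374 L


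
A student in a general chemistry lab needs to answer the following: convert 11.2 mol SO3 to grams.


M(SO3) = 80.07 g/mol
mass = n × M = 11.2 × 80.07 = 896.78 g

896.78 g


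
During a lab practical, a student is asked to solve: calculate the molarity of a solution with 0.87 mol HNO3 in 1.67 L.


M = n/V = 0.87/1.67 = 0.521 mol/L

0.521 M


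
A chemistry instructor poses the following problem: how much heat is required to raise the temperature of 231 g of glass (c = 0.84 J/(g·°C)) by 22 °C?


q = mcΔT = 231 × 0.84 × 22
= 4268.88 J

4268.88 J


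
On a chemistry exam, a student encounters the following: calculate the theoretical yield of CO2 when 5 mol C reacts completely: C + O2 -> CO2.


Mole ratio CO2:C = 1:1
n(CO2) = 5 × 1/1 = 5.000 mol
mass = 5.000 × 44.01 = 220.05 g

220.05 g


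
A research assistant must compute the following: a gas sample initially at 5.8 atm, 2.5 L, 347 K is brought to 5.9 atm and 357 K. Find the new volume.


P1V1/T1 = P2V2/T2
V2 = P1V1T2/(T1P2)
= 5.8×2.5×357/(347×5.9)
= 2.528 L

2.528 L


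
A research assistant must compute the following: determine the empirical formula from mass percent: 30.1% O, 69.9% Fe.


Assume 100 g sample. Moles of each element:
  O: 30.1/16.0 = 1.881 mol
  Fe: 69.9/55.85 = 1.252 mol
Divide by smallest (1.252):
  O: 1.881/1.252 = 1.5
  Fe: 1.252/1.252 = 1.0
Multiply all ratios by 2 to obtain whole numbers.
Empirical formula: Fe2O3

Fe2O3


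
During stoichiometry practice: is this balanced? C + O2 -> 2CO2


Equation: C + O2 -> 2CO2
Check atoms: C: 1≠2, O: 2≠4
Not balanced

No, not balanced


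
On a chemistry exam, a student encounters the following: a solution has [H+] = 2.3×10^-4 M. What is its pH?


pH = -log10([H+]) = -log10(2.3×10^-4)
= 4 - log10(2.3)
= 4 - 0.36
= 3.64

3.64


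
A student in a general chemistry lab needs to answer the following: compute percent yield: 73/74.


% yield = actual/theoretical × 100
= 73/74 × 100
= 98.65%

98.65%


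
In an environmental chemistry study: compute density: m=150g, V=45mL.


ρ = mass/volume
= 150/45
= 3.333 g/mL

3.333 g/mL


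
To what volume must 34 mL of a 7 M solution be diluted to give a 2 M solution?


C1V1 = C2V2
7 × 34 = 2 × V2
V2 = 238/2 = 119.0 mL

119.0 mL


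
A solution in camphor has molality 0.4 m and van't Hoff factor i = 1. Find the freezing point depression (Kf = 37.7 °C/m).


ΔTf = Kf × m × i
= 37.7 × 0.4 × 1
= 15.08 °C

15.08 °C


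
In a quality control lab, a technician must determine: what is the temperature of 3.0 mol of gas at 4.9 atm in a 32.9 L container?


PV = nRT  (R = 0.08206 L·atm/(mol·K))
T = PV/(nR) = 4.9×32.9/(3.0×0.08206)
= 161.21/0.246180
= 654.85 K

654.85 K


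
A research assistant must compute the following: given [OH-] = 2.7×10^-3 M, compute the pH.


pOH = -log10([OH-]) = -log10(2.7×10^-3)
= 3 - log10(2.7) = 2.57
pH = 14 - pOH = 14 - 2.57 = 11.43

11.43


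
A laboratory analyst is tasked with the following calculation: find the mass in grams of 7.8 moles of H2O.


M(H2O) = 18.02 g/mol
mass = n × M = 7.8 × 18.02 = 140.56 g

140.56 g


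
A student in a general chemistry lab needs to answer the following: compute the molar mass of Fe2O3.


M(Fe2O3) = 2×55.85 + 3×16.0
= 111.7 + 48.0
= 159.7 g/mol

159.7 g/mol


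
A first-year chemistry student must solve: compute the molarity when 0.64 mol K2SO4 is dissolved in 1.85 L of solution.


M = n/V = 0.64/1.85 = 0.346 mol/L

0.346 M


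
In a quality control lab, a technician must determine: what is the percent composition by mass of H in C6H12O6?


M(C6H12O6) = 6×12.01 + 12×1.008 + 6×16.0 = 180.156 g/mol
Mass of H = 12 × 1.008 = 12.096 g/mol
% H = 12.096/180.156 × 100 = 6.71%

6.71%


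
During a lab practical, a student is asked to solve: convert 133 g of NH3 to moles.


M(NH3) = 17.03 g/mol
n = mass/M = 133/17.03 = 7.8097 mol

7.8097 mol


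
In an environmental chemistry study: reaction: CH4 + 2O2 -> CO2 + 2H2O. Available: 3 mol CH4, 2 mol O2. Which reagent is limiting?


Mole ratio available / coefficient:
  CH4: 3/1 = 3.000
  O2: 2/2 = 1.000
Smaller ratio is limiting.

O2


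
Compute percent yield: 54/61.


% yield = actual/theoretical × 100
= 54/61 × 100
= 88.52%

88.52%


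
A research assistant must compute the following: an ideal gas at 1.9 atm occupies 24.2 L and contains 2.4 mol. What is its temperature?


PV = nRT  (R = 0.08206 L·atm/(mol·K))
T = PV/(nR) = 1.9×24.2/(2.4×0.08206)
= 45.98/0.196944
= 233.47 K

233.47 K


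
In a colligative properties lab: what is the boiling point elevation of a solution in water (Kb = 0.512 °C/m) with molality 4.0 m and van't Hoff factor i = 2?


ΔTb = Kb × m × i
= 0.512 × 4.0 × 2
= 4.096 °C

4.096 °C


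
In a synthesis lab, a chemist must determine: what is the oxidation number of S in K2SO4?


2(+1) + x + 4(-2) = 0, so x = +6
Oxidation number: +6

+6


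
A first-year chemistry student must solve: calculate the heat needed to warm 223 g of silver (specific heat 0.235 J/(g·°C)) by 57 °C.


q = mcΔT = 223 × 0.235 × 57
= 2987.09 J

2987.09 J


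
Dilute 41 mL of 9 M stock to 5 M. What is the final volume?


C1V1 = C2V2
9 × 41 = 5 × V2
V2 = 369/5 = 73.8 mL

73.8 mL


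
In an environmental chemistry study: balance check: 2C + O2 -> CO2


Equation: 2C + O2 -> CO2
Check atoms: C: 2≠1, O: 2=2
Not balanced

No, not balanced


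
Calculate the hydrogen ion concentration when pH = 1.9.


[H+] = 10^(-pH) = 10^(-1.9)
= 1.26×10^-2 M

1.26×10^-2 M


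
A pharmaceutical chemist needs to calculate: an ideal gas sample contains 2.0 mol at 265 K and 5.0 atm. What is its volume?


PV = nRT  (R = 0.08206 L·atm/(mol·K))
V = nRT/P = 2.0×0.08206×265/5.0
= 8.698 L

8.698 L


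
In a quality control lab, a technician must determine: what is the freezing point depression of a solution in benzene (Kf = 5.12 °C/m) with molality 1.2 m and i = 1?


ΔTf = Kf × m × i
= 5.12 × 1.2 × 1
= 6.144 °C

6.144 °C


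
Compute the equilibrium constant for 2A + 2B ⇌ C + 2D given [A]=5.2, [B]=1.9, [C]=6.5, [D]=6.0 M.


Kc = [C][D]^2/([A]^2[B]^2)
= (6.5^1 × 6.0^2)/(5.2^2 × 1.9^2)
= 234/97.6144
= 2.397

2.397


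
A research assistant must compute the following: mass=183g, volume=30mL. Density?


ρ = mass/volume
= 183/30
= 6.1 g/mL

6.1 g/mL


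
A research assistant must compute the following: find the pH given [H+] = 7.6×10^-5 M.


pH = -log10([H+]) = -log10(7.6×10^-5)
= 5 - log10(7.6)
= 5 - 0.88
= 4.12

4.12


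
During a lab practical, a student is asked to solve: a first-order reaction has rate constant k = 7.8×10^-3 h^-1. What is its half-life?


t½ = ln2/k = 0.693147/(7.8×10^-3 h^-1)
= 88.87 h

88.87 h


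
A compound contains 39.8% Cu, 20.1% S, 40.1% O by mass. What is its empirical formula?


Assume 100 g sample. Moles of each element:
  Cu: 39.8/63.55 = 0.626 mol
  S: 20.1/32.07 = 0.627 mol
  O: 40.1/16.0 = 2.506 mol
Divide by smallest (0.626):
  Cu: 0.626/0.626 = 1.0
  S: 0.627/0.626 = 1.0
  O: 2.506/0.626 = 4.0
Empirical formula: CuSO4

CuSO4


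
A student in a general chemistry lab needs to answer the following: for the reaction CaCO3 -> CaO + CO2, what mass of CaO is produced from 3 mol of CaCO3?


Mole ratio CaO:CaCO3 = 1:1
n(CaO) = 3 × 1/1 = 3.000 mol
mass = 3.000 × 56.08 = 168.24 g

168.24 g


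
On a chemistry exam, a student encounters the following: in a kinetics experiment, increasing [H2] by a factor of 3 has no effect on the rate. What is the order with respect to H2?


rate ∝ [H2]^n
rate ∝ [H2]^0
Order in H2: 0

0


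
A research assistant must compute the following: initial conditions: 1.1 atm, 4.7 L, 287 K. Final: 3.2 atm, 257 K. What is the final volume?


P1V1/T1 = P2V2/T2
V2 = P1V1T2/(T1P2)
= 1.1×4.7×257/(287×3.2)
= 1.447 L

1.447 L


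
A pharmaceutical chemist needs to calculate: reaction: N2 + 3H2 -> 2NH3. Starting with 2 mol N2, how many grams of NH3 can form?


Mole ratio NH3:N2 = 2:1
n(NH3) = 2 × 2/1 = 4.000 mol
mass = 4.000 × 17.03 = 68.12 g

68.12 g


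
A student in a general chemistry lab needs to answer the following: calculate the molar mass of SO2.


M(SO2) = 1×32.07 + 2×16.0
= 32.07 + 32.0
= 64.07 g/mol

64.07 g/mol


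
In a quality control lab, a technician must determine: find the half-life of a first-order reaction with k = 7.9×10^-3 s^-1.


t½ = ln2/k = 0.693147/(7.9×10^-3 s^-1)
= 87.74 s

87.74 s


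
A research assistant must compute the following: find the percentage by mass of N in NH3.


M(NH3) = 1×14.01 + 3×1.008 = 17.034 g/mol
Mass of N = 1 × 14.01 = 14.01 g/mol
% N = 14.01/17.034 × 100 = 82.25%

82.25%


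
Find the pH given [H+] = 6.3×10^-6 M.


pH = -log10([H+]) = -log10(6.3×10^-6)
= 6 - log10(6.3)
= 6 - 0.8
= 5.2

5.2


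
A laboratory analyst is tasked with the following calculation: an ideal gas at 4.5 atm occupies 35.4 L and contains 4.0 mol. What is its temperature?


PV = nRT  (R = 0.08206 L·atm/(mol·K))
T = PV/(nR) = 4.5×35.4/(4.0×0.08206)
= 159.30/0.328240
= 485.32 K

485.32 K


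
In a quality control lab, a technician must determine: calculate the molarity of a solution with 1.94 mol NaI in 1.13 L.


M = n/V = 1.94/1.13 = 1.717 mol/L

1.717 M


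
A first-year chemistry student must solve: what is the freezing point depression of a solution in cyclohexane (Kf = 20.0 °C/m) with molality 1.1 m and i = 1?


ΔTf = Kf × m × i
= 20.0 × 1.1 × 1
= 22.0 °C

22.0 °C


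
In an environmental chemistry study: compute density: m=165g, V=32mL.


ρ = mass/volume
= 165/32
= 5.156 g/mL

5.156 g/mL


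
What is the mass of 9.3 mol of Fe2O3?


M(Fe2O3) = 159.7 g/mol
mass = n × M = 9.3 × 159.7 = 1485.21 g

1485.21 g


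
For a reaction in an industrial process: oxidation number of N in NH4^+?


x + 4(+1) = +1, so x = -3
Oxidation number: -3

-3


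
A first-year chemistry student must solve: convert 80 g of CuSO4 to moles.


M(CuSO4) = 159.62 g/mol
n = mass/M = 80/159.62 = 0.5012 mol

0.5012 mol


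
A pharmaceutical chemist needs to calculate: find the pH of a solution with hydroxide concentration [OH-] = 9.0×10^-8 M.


pOH = -log10([OH-]) = -log10(9.0×10^-8)
= 8 - log10(9.0) = 7.05
pH = 14 - pOH = 14 - 7.05 = 6.95

6.95


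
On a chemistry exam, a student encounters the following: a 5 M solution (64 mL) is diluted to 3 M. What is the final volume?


C1V1 = C2V2
5 × 64 = 3 × V2
V2 = 320/3 = 106.67 mL

106.67 mL


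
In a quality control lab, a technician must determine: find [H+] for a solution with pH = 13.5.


[H+] = 10^(-pH) = 10^(-13.5)
= 3.16×10^-14 M

3.16×10^-14 M


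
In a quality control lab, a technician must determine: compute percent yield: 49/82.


% yield = actual/theoretical × 100
= 49/82 × 100
= 59.76%

59.76%


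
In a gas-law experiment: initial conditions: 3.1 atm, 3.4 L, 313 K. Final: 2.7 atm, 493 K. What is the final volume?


P1V1/T1 = P2V2/T2
V2 = P1V1T2/(T1P2)
= 3.1×3.4×493/(313×2.7)
= 6.149 L

6.149 L


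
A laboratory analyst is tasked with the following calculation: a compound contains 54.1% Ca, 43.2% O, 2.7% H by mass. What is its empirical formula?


Assume 100 g sample. Moles of each element:
  Ca: 54.1/40.08 = 1.35 mol
  O: 43.2/16.0 = 2.7 mol
  H: 2.7/1.008 = 2.679 mol
Divide by smallest (1.35):
  Ca: 1.35/1.35 = 1.0
  O: 2.7/1.35 = 2.0
  H: 2.679/1.35 = 1.98
Empirical formula: CaO2H2

CaO2H2


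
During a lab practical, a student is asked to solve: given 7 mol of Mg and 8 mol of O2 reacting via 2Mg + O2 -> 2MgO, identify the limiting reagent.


Mole ratio available / coefficient:
  Mg: 7/2 = 3.500
  O2: 8/1 = 8.000
Smaller ratio is limiting.

Mg


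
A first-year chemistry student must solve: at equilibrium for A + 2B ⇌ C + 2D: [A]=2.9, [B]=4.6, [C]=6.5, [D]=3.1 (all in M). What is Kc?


Kc = [C][D]^2/([A][B]^2)
= (6.5^1 × 3.1^2)/(2.9^1 × 4.6^2)
= 62.465/61.364
= 1.018

1.018


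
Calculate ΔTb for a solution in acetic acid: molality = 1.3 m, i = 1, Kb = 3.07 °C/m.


ΔTb = Kb × m × i
= 3.07 × 1.3 × 1
= 3.991 °C

3.991 °C


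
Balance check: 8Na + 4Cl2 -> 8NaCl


Equation: 8Na + 4Cl2 -> 8NaCl
Check atoms: Cl: 8=8, Na: 8=8
Balanced

Yes, balanced


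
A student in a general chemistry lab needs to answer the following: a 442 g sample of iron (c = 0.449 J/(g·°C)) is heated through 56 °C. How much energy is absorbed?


q = mcΔT = 442 × 0.449 × 56
= 11113.65 J

11113.65 J


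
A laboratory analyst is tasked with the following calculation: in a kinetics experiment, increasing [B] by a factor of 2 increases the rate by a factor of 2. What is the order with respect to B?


rate ∝ [B]^n
2^n = 2 → n = 1
Order in B: 1

1


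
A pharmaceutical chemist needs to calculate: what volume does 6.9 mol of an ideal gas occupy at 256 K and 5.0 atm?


PV = nRT  (R = 0.08206 L·atm/(mol·K))
V = nRT/P = 6.9×0.08206×256/5.0
= 28.99 L

28.99 L


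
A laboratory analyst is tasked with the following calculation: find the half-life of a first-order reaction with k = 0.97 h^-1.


t½ = ln2/k = 0.693147/(0.97 h^-1)
= 0.7146 h

0.7146 h


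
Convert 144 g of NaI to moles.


M(NaI) = 149.89 g/mol
n = mass/M = 144/149.89 = 0.9607 mol

0.9607 mol


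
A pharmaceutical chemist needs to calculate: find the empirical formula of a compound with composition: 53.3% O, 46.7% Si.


Assume 100 g sample. Moles of each element:
  O: 53.3/16.0 = 3.331 mol
  Si: 46.7/28.09 = 1.663 mol
Divide by smallest (1.663):
  O: 3.331/1.663 = 2.0
  Si: 1.663/1.663 = 1.0
Empirical formula: SiO2

SiO2


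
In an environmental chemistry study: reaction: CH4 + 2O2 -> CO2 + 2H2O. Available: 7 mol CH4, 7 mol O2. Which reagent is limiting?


Mole ratio available / coefficient:
  CH4: 7/1 = 7.000
  O2: 7/2 = 3.500
Smaller ratio is limiting.

O2


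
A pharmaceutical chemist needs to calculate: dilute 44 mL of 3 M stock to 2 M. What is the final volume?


C1V1 = C2V2
3 × 44 = 2 × V2
V2 = 132/2 = 66.0 mL

66.0 mL


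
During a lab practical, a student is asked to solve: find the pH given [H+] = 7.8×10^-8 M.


pH = -log10([H+]) = -log10(7.8×10^-8)
= 8 - log10(7.8)
= 8 - 0.89
= 7.11

7.11


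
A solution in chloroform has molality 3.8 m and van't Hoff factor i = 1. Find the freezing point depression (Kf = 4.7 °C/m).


ΔTf = Kf × m × i
= 4.7 × 3.8 × 1
= 17.86 °C

17.86 °C


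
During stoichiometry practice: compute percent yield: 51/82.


% yield = actual/theoretical × 100
= 51/82 × 100
= 62.2%

62.2%


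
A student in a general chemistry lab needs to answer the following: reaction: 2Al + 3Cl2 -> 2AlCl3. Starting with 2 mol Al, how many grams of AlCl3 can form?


Mole ratio AlCl3:Al = 2:2
n(AlCl3) = 2 × 2/2 = 2.000 mol
mass = 2.000 × 133.33 = 266.66 g

266.66 g


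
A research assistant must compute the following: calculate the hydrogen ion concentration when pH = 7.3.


[H+] = 10^(-pH) = 10^(-7.3)
= 5.01×10^-8 M

5.01×10^-8 M


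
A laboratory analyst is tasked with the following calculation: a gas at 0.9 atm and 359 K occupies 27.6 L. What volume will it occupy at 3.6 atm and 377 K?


P1V1/T1 = P2V2/T2
V2 = P1V1T2/(T1P2)
= 0.9×27.6×377/(359×3.6)
= 7.246 L

7.246 L


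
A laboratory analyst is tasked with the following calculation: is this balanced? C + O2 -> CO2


Equation: C + O2 -> CO2
Check atoms: C: 1=1, O: 2=2
Balanced

Yes, balanced


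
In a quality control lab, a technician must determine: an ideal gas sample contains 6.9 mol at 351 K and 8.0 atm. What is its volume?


PV = nRT  (R = 0.08206 L·atm/(mol·K))
V = nRT/P = 6.9×0.08206×351/8.0
= 24.843 L

24.843 L


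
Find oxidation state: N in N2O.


2x + (-2) = 0, so x = +1
Oxidation number: +1

+1


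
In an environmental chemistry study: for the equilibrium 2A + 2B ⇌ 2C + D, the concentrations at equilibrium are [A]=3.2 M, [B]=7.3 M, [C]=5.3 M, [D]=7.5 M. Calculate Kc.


Kc = [C]^2[D]/([A]^2[B]^2)
= (5.3^2 × 7.5^1)/(3.2^2 × 7.3^2)
= 210.675/545.6896
= 0.3861

0.3861


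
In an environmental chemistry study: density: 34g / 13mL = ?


ρ = mass/volume
= 34/13
= 2.615 g/mL

2.615 g/mL


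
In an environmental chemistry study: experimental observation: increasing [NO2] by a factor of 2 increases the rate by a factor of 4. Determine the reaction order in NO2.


rate ∝ [NO2]^n
2^n = 4 → n = 2
Order in NO2: 2

2


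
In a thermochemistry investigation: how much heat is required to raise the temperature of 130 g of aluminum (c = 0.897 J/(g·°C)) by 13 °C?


q = mcΔT = 130 × 0.897 × 13
= 1515.93 J

1515.93 J


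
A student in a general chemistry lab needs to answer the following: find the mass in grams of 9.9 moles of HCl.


M(HCl) = 36.46 g/mol
mass = n × M = 9.9 × 36.46 = 360.95 g

360.95 g


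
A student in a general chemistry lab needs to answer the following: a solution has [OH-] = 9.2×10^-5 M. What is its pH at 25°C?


pOH = -log10([OH-]) = -log10(9.2×10^-5)
= 5 - log10(9.2) = 4.04
pH = 14 - pOH = 14 - 4.04 = 9.96

9.96


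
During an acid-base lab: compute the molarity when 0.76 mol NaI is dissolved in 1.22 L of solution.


M = n/V = 0.76/1.22 = 0.623 mol/L

0.623 M


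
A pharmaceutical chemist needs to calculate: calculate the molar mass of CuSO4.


M(CuSO4) = 1×63.55 + 1×32.07 + 4×16.0
= 63.55 + 32.07 + 64.0
= 159.62 g/mol

159.62 g/mol


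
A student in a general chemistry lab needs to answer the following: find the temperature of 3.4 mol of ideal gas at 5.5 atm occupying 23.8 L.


PV = nRT  (R = 0.08206 L·atm/(mol·K))
T = PV/(nR) = 5.5×23.8/(3.4×0.08206)
= 130.90/0.279004
= 469.17 K

469.17 K


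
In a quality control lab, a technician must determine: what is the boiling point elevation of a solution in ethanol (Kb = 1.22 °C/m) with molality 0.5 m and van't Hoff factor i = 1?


ΔTb = Kb × m × i
= 1.22 × 0.5 × 1
= 0.61 °C

0.61 °C


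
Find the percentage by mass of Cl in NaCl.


M(NaCl) = 1×22.99 + 1×35.45 = 58.44 g/mol
Mass of Cl = 1 × 35.45 = 35.45 g/mol
% Cl = 35.45/58.44 × 100 = 60.66%

60.66%


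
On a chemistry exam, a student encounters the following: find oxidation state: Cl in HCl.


halide: -1
Oxidation number: -1

-1


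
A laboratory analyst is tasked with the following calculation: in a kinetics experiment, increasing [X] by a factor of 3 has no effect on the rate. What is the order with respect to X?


rate ∝ [X]^n
rate ∝ [X]^0
Order in X: 0

0


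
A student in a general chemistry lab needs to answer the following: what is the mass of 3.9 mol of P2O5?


M(P2O5) = 141.94 g/mol
mass = n × M = 3.9 × 141.94 = 553.57 g

553.57 g


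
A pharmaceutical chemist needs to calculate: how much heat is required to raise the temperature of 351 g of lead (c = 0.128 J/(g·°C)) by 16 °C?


q = mcΔT = 351 × 0.128 × 16
= 718.85 J

718.85 J


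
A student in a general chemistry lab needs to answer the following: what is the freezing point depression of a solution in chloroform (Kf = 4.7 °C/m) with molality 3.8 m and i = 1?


ΔTf = Kf × m × i
= 4.7 × 3.8 × 1
= 17.86 °C

17.86 °C


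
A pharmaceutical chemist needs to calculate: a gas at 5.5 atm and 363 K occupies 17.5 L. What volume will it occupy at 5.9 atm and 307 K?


P1V1/T1 = P2V2/T2
V2 = P1V1T2/(T1P2)
= 5.5×17.5×307/(363×5.9)
= 13.797 L

13.797 L


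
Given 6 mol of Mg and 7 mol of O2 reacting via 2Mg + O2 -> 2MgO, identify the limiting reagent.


Mole ratio available / coefficient:
  Mg: 6/2 = 3.000
  O2: 7/1 = 7.000
Smaller ratio is limiting.

Mg


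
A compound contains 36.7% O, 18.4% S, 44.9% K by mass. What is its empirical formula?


Assume 100 g sample. Moles of each element:
  O: 36.7/16.0 = 2.294 mol
  S: 18.4/32.07 = 0.574 mol
  K: 44.9/39.1 = 1.148 mol
Divide by smallest (0.574):
  O: 2.294/0.574 = 4.0
  S: 0.574/0.574 = 1.0
  K: 1.148/0.574 = 2.0
Empirical formula: K2SO4

K2SO4


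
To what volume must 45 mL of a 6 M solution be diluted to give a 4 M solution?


C1V1 = C2V2
6 × 45 = 4 × V2
V2 = 270/4 = 67.5 mL

67.5 mL


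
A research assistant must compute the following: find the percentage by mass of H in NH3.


M(NH3) = 1×14.01 + 3×1.008 = 17.034 g/mol
Mass of H = 3 × 1.008 = 3.024 g/mol
% H = 3.024/17.034 × 100 = 17.75%

17.75%


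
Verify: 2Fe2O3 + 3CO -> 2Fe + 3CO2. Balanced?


Equation: 2Fe2O3 + 3CO -> 2Fe + 3CO2
Check atoms: C: 3=3, Fe: 4≠2, O: 9≠6
Not balanced

No, not balanced


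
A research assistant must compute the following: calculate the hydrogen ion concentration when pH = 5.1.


[H+] = 10^(-pH) = 10^(-5.1)
= 7.94×10^-6 M

7.94×10^-6 M


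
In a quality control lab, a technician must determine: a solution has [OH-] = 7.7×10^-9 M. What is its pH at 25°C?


pOH = -log10([OH-]) = -log10(7.7×10^-9)
= 9 - log10(7.7) = 8.11
pH = 14 - pOH = 14 - 8.11 = 5.89

5.89


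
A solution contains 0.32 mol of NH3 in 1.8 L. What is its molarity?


M = n/V = 0.32/1.8 = 0.178 mol/L

0.178 M


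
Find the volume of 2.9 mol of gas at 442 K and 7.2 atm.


PV = nRT  (R = 0.08206 L·atm/(mol·K))
V = nRT/P = 2.9×0.08206×442/7.2
= 14.609 L

14.609 L


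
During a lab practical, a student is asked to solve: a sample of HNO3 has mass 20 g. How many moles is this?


M(HNO3) = 63.02 g/mol
n = mass/M = 20/63.02 = 0.3174 mol

0.3174 mol


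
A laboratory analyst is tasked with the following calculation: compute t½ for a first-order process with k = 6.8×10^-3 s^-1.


t½ = ln2/k = 0.693147/(6.8×10^-3 s^-1)
= 101.9 s

101.9 s


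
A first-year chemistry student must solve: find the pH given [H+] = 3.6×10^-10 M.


pH = -log10([H+]) = -log10(3.6×10^-10)
= 10 - log10(3.6)
= 10 - 0.56
= 9.44

9.44


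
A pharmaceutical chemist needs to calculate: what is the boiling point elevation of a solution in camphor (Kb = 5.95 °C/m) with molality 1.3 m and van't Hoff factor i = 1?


ΔTb = Kb × m × i
= 5.95 × 1.3 × 1
= 7.735 °C

7.735 °C


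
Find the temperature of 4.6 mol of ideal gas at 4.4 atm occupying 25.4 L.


PV = nRT  (R = 0.08206 L·atm/(mol·K))
T = PV/(nR) = 4.4×25.4/(4.6×0.08206)
= 111.76/0.377476
= 296.07 K

296.07 K


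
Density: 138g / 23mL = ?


ρ = mass/volume
= 138/23
= 6.0 g/mL

6.0 g/mL


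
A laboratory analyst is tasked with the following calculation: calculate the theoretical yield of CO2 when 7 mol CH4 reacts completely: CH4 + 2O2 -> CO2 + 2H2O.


Mole ratio CO2:CH4 = 1:1
n(CO2) = 7 × 1/1 = 7.000 mol
mass = 7.000 × 44.01 = 308.07 g

308.07 g


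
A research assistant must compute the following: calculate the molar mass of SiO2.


M(SiO2) = 1×28.09 + 2×16.0
= 28.09 + 32.0
= 60.09 g/mol

60.09 g/mol


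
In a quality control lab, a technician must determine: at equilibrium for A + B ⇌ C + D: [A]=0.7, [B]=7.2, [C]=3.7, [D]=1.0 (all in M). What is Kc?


Kc = [C][D]/([A][B])
= (3.7^1 × 1.0^1)/(0.7^1 × 7.2^1)
= 3.7/5.04
= 0.7341

0.7341


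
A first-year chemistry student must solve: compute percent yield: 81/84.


% yield = actual/theoretical × 100
= 81/84 × 100
= 96.43%

96.43%


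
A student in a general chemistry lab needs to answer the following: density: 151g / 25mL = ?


ρ = mass/volume
= 151/25
= 6.04 g/mL

6.04 g/mL


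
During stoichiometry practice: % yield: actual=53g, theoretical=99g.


% yield = actual/theoretical × 100
= 53/99 × 100
= 53.54%

53.54%


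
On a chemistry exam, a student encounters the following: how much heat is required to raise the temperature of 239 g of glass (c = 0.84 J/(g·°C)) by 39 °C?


q = mcΔT = 239 × 0.84 × 39
= 7829.64 J

7829.64 J


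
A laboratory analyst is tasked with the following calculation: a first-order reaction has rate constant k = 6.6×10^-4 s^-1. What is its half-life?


t½ = ln2/k = 0.693147/(6.6×10^-4 s^-1)
= 1050 s

1050 s


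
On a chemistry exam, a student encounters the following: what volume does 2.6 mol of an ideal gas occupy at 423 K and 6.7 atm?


PV = nRT  (R = 0.08206 L·atm/(mol·K))
V = nRT/P = 2.6×0.08206×423/6.7
= 13.47 L

13.47 L


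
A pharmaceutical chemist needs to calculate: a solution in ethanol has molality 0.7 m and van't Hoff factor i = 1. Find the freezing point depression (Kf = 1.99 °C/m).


ΔTf = Kf × m × i
= 1.99 × 0.7 × 1
= 1.393 °C

1.393 °C


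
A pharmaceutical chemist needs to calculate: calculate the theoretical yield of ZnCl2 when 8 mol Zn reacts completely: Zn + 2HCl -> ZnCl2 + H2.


Mole ratio ZnCl2:Zn = 1:1
n(ZnCl2) = 8 × 1/1 = 8.000 mol
mass = 8.000 × 136.28 = 1090.24 g

1090.24 g


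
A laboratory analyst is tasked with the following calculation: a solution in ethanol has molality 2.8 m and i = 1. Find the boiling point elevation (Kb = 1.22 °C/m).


ΔTb = Kb × m × i
= 1.22 × 2.8 × 1
= 3.416 °C

3.416 °C


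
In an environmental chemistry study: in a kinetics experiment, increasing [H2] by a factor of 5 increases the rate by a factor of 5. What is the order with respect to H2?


rate ∝ [H2]^n
5^n = 5 → n = 1
Order in H2: 1

1


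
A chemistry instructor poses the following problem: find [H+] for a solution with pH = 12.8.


[H+] = 10^(-pH) = 10^(-12.8)
= 1.58×10^-13 M

1.58×10^-13 M


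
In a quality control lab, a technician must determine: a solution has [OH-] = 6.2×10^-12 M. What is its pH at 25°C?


pOH = -log10([OH-]) = -log10(6.2×10^-12)
= 12 - log10(6.2) = 11.21
pH = 14 - pOH = 14 - 11.21 = 2.79

2.79


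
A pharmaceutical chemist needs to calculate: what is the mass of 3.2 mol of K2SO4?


M(K2SO4) = 174.27 g/mol
mass = n × M = 3.2 × 174.27 = 557.66 g

557.66 g


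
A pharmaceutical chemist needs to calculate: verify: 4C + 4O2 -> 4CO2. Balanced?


Equation: 4C + 4O2 -> 4CO2
Check atoms: C: 4=4, O: 8=8
Balanced

Yes, balanced


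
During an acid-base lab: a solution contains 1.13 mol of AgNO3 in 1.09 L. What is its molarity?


M = n/V = 1.13/1.09 = 1.037 mol/L

1.037 M


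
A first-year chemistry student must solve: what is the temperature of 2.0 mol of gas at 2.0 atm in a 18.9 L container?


PV = nRT  (R = 0.08206 L·atm/(mol·K))
T = PV/(nR) = 2.0×18.9/(2.0×0.08206)
= 37.80/0.164120
= 230.32 K

230.32 K


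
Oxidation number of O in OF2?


F is always -1; 2(-1) + x = 0, so O = +2
Oxidation number: +2

+2


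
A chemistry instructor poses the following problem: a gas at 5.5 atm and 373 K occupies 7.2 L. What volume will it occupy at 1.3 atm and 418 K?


P1V1/T1 = P2V2/T2
V2 = P1V1T2/(T1P2)
= 5.5×7.2×418/(373×1.3)
= 34.137 L

34.137 L


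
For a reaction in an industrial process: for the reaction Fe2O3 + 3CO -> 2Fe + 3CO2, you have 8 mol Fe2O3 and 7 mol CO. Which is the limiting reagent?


Mole ratio available / coefficient:
  Fe2O3: 8/1 = 8.000
  CO: 7/3 = 2.333
Smaller ratio is limiting.

CO


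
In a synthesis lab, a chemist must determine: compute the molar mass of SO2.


M(SO2) = 1×32.07 + 2×16.0
= 32.07 + 32.0
= 64.07 g/mol

64.07 g/mol


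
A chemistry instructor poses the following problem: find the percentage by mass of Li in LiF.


M(LiF) = 1×6.94 + 1×19.0 = 25.94 g/mol
Mass of Li = 1 × 6.94 = 6.94 g/mol
% Li = 6.94/25.94 × 100 = 26.75%

26.75%


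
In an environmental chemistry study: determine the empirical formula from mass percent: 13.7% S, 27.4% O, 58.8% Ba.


Assume 100 g sample. Moles of each element:
  S: 13.7/32.07 = 0.427 mol
  O: 27.4/16.0 = 1.712 mol
  Ba: 58.8/137.33 = 0.428 mol
Divide by smallest (0.427):
  S: 0.427/0.427 = 1.0
  O: 1.712/0.427 = 4.01
  Ba: 0.428/0.427 = 1.0
Empirical formula: BaSO4

BaSO4


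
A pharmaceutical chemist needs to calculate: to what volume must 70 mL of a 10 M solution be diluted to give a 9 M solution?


C1V1 = C2V2
10 × 70 = 9 × V2
V2 = 700/9 = 77.78 mL

77.78 mL


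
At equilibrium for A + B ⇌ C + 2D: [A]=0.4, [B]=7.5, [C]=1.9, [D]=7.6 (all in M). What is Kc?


Kc = [C][D]^2/([A][B])
= (1.9^1 × 7.6^2)/(0.4^1 × 7.5^1)
= 109.744/3
= 36.58

36.58


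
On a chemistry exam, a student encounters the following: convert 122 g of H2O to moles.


M(H2O) = 18.02 g/mol
n = mass/M = 122/18.02 = 6.7703 mol

6.7703 mol


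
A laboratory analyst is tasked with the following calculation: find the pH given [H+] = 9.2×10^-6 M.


pH = -log10([H+]) = -log10(9.2×10^-6)
= 6 - log10(9.2)
= 6 - 0.96
= 5.04

5.04


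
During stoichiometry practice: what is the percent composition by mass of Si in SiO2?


M(SiO2) = 1×28.09 + 2×16.0 = 60.09 g/mol
Mass of Si = 1 × 28.09 = 28.09 g/mol
% Si = 28.09/60.09 × 100 = 46.75%

46.75%


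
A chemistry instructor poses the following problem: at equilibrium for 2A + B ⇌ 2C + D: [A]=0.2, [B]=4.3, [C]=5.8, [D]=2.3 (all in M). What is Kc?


Kc = [C]^2[D]/([A]^2[B])
= (5.8^2 × 2.3^1)/(0.2^2 × 4.3^1)
= 77.372/0.172
= 449.8

449.8


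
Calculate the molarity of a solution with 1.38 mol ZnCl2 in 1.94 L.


M = n/V = 1.38/1.94 = 0.711 mol/L

0.711 M


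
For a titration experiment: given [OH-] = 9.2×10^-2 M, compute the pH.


pOH = -log10([OH-]) = -log10(9.2×10^-2)
= 2 - log10(9.2) = 1.04
pH = 14 - pOH = 14 - 1.04 = 12.96

12.96


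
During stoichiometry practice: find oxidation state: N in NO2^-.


x + 2(-2) = -1, so x = +3
Oxidation number: +3

+3


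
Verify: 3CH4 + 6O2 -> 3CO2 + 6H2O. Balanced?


Equation: 3CH4 + 6O2 -> 3CO2 + 6H2O
Check atoms: C: 3=3, H: 12=12, O: 12=12
Balanced

Yes, balanced


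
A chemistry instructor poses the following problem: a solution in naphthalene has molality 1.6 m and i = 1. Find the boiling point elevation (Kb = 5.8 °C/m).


ΔTb = Kb × m × i
= 5.8 × 1.6 × 1
= 9.28 °C

9.28 °C


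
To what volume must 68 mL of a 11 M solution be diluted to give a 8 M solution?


C1V1 = C2V2
11 × 68 = 8 × V2
V2 = 748/8 = 93.5 mL

93.5 mL


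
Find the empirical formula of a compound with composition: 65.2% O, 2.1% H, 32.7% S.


Assume 100 g sample. Moles of each element:
  O: 65.2/16.0 = 4.075 mol
  H: 2.1/1.008 = 2.083 mol
  S: 32.7/32.07 = 1.02 mol
Divide by smallest (1.02):
  O: 4.075/1.02 = 4.0
  H: 2.083/1.02 = 2.04
  S: 1.02/1.02 = 1.0
Empirical formula: H2SO4

H2SO4


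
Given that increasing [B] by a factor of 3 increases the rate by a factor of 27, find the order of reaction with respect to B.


rate ∝ [B]^n
3^n = 27 → n = 3
Order in B: 3

3


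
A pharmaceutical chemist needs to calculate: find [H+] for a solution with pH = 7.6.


[H+] = 10^(-pH) = 10^(-7.6)
= 2.51×10^-8 M

2.51×10^-8 M


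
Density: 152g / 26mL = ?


ρ = mass/volume
= 152/26
= 5.846 g/mL

5.846 g/mL


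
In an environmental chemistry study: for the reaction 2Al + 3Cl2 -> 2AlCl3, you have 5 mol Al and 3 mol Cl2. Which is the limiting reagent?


Mole ratio available / coefficient:
  Al: 5/2 = 2.500
  Cl2: 3/3 = 1.000
Smaller ratio is limiting.

Cl2


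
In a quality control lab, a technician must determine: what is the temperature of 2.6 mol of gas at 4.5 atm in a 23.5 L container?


PV = nRT  (R = 0.08206 L·atm/(mol·K))
T = PV/(nR) = 4.5×23.5/(2.6×0.08206)
= 105.75/0.213356
= 495.65 K

495.65 K


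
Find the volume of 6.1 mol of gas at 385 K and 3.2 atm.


PV = nRT  (R = 0.08206 L·atm/(mol·K))
V = nRT/P = 6.1×0.08206×385/3.2
= 60.224 L

60.224 L


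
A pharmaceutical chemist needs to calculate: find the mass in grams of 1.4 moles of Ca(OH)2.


M(Ca(OH)2) = 74.1 g/mol
mass = n × M = 1.4 × 74.1 = 103.74 g

103.74 g


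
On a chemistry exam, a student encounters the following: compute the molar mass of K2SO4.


M(K2SO4) = 2×39.1 + 1×32.07 + 4×16.0
= 78.2 + 32.07 + 64.0
= 174.27 g/mol

174.27 g/mol


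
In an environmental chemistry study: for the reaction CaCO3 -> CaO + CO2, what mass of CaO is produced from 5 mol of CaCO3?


Mole ratio CaO:CaCO3 = 1:1
n(CaO) = 5 × 1/1 = 5.000 mol
mass = 5.000 × 56.08 = 280.4 g

280.4 g


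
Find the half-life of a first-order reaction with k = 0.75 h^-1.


t½ = ln2/k = 0.693147/(0.75 h^-1)
= 0.9242 h

0.9242 h


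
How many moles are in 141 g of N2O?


M(N2O) = 44.02 g/mol
n = mass/M = 141/44.02 = 3.2031 mol

3.2031 mol


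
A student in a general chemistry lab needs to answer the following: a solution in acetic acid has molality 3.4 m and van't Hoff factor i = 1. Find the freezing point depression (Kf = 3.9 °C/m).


ΔTf = Kf × m × i
= 3.9 × 3.4 × 1
= 13.26 °C

13.26 °C


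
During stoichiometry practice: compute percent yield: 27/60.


% yield = actual/theoretical × 100
= 27/60 × 100
= 45.0%

45.0%


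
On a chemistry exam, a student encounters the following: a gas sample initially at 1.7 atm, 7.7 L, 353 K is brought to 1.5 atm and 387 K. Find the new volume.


P1V1/T1 = P2V2/T2
V2 = P1V1T2/(T1P2)
= 1.7×7.7×387/(353×1.5)
= 9.567 L

9.567 L


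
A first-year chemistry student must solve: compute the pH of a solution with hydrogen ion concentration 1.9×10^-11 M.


pH = -log10([H+]) = -log10(1.9×10^-11)
= 11 - log10(1.9)
= 11 - 0.28
= 10.72

10.72


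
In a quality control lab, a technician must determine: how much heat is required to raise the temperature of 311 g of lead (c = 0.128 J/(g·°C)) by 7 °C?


q = mcΔT = 311 × 0.128 × 7
= 278.66 J

278.66 J


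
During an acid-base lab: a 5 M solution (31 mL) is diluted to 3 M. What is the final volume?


C1V1 = C2V2
5 × 31 = 3 × V2
V2 = 155/3 = 51.67 mL

51.67 mL


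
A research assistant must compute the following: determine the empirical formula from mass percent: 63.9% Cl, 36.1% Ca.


Assume 100 g sample. Moles of each element:
  Cl: 63.9/35.45 = 1.803 mol
  Ca: 36.1/40.08 = 0.901 mol
Divide by smallest (0.901):
  Cl: 1.803/0.901 = 2.0
  Ca: 0.901/0.901 = 1.0
Empirical formula: CaCl2

CaCl2


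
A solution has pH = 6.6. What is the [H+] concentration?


[H+] = 10^(-pH) = 10^(-6.6)
= 2.51×10^-7 M

2.51×10^-7 M


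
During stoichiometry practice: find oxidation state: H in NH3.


H is +1 with nonmetals
Oxidation number: +1

+1


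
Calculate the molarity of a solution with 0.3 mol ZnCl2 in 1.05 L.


M = n/V = 0.3/1.05 = 0.286 mol/L

0.286 M


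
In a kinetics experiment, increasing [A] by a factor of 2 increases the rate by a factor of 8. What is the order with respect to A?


rate ∝ [A]^n
2^n = 8 → n = 3
Order in A: 3

3


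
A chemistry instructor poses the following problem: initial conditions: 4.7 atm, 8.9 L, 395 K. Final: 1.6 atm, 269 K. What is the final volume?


P1V1/T1 = P2V2/T2
V2 = P1V1T2/(T1P2)
= 4.7×8.9×269/(395×1.6)
= 17.804 L

17.804 L


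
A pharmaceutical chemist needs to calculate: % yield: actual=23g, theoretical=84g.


% yield = actual/theoretical × 100
= 23/84 × 100
= 27.38%

27.38%


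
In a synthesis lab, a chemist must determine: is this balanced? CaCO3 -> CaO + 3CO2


Equation: CaCO3 -> CaO + 3CO2
Check atoms: C: 1≠3, Ca: 1=1, O: 3≠7
Not balanced

No, not balanced


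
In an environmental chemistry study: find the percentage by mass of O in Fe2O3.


M(Fe2O3) = 2×55.85 + 3×16.0 = 159.70 g/mol
Mass of O = 3 × 16.0 = 48.00 g/mol
% O = 48.00/159.70 × 100 = 30.06%

30.06%


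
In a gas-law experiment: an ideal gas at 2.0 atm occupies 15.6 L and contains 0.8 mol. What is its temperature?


PV = nRT  (R = 0.08206 L·atm/(mol·K))
T = PV/(nR) = 2.0×15.6/(0.8×0.08206)
= 31.20/0.065648
= 475.26 K

475.26 K


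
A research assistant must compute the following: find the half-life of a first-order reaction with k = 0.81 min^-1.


t½ = ln2/k = 0.693147/(0.81 min^-1)
= 0.8557 min

0.8557 min


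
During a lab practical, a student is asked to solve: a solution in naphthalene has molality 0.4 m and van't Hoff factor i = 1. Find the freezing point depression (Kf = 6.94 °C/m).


ΔTf = Kf × m × i
= 6.94 × 0.4 × 1
= 2.776 °C

2.776 °C


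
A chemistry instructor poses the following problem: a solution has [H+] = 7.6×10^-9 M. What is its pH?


pH = -log10([H+]) = -log10(7.6×10^-9)
= 9 - log10(7.6)
= 9 - 0.88
= 8.12

8.12


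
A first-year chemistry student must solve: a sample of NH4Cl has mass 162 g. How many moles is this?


M(NH4Cl) = 53.49 g/mol
n = mass/M = 162/53.49 = 3.0286 mol

3.0286 mol


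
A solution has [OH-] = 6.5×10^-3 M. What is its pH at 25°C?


pOH = -log10([OH-]) = -log10(6.5×10^-3)
= 3 - log10(6.5) = 2.19
pH = 14 - pOH = 14 - 2.19 = 11.81

11.81


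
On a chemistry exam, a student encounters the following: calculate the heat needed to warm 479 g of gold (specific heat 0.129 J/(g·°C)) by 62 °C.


q = mcΔT = 479 × 0.129 × 62
= 3831.04 J

3831.04 J


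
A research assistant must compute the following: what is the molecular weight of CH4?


M(CH4) = 1×12.01 + 4×1.008
= 12.01 + 4.03
= 16.04 g/mol

16.04 g/mol


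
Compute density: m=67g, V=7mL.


ρ = mass/volume
= 67/7
= 9.571 g/mL

9.571 g/mL


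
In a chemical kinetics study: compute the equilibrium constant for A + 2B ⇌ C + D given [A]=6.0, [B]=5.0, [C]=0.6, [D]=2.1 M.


Kc = [C][D]/([A][B]^2)
= (0.6^1 × 2.1^1)/(6.0^1 × 5.0^2)
= 1.26/150
= 0.008400

0.008400
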